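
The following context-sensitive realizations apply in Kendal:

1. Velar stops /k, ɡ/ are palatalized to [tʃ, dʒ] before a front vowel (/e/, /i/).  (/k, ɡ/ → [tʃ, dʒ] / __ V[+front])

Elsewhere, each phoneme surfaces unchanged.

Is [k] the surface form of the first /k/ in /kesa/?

/k/ (word-initial): before a front vowel, so rule 1 applies → [tʃ].
The actual realization is [tʃ], not [k].

No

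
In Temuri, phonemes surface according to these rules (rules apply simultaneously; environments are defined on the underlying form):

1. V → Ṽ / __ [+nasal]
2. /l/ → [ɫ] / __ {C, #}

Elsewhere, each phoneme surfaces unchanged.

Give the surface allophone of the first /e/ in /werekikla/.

/e/ (between /w/ and /r/) is in the target of rule 1 but the environment (before a nasal consonant) is not met → [e].

[e]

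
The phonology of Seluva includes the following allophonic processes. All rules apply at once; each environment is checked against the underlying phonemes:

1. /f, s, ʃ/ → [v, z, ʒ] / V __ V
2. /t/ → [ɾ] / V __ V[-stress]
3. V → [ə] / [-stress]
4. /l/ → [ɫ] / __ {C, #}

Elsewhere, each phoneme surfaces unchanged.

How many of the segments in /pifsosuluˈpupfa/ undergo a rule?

Segments that undergo a rule: /i/ → [ə] (rule 3); /o/ → [ə] (rule 3); /s/ → [z] (rule 1); /u/ → [ə] (rule 3); /u/ → [ə] (rule 3); /a/ → [ə] (rule 3).
All other segments surface unchanged.

6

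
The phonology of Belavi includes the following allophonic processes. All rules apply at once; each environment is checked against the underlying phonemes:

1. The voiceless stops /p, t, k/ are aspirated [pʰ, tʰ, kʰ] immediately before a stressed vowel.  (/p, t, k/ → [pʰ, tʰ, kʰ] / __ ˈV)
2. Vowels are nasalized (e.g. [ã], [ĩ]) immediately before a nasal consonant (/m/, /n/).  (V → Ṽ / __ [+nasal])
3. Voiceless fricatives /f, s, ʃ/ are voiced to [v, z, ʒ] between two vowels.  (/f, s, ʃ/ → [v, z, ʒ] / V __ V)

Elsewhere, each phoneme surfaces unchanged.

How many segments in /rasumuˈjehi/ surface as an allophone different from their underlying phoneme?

2

Segments that undergo a rule: /s/ → [z] (rule 3); /u/ → [ũ] (rule 2).
All other segments surface unchanged.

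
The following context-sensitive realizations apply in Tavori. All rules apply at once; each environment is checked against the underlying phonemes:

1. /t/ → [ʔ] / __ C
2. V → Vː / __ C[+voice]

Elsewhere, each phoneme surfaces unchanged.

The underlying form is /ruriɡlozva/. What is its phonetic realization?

/r/ stays [r].
/u/ meets the environment for rule 2 (before a voiced consonant) → [uː].
/r/ — not in any rule's target class → [r].
/i/ (between /r/ and /ɡ/) occurs before a voiced consonant → [iː] by rule 2.
/ɡ/ stays [ɡ].
/l/ (between /ɡ/ and /o/): no rule targets it → [l].
/o/ (between /l/ and /z/): before a voiced consonant, so rule 2 applies → [oː].
/z/ stays [z].
/v/ (between /z/ and /a/) is unaffected → [v].
/a/ (word-final): rule 2 targets it, but not before a voiced consonant → unchanged [a].

[ruːriːɡloːzva]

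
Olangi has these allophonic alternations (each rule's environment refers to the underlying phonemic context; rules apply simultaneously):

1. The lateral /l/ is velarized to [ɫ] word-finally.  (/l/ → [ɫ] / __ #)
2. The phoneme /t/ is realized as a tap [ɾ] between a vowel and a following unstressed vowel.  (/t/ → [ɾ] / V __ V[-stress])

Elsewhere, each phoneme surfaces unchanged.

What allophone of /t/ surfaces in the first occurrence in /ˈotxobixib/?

/t/ (between /o/ and /x/) fails the environment for rule 2, so it stays [t].

[t]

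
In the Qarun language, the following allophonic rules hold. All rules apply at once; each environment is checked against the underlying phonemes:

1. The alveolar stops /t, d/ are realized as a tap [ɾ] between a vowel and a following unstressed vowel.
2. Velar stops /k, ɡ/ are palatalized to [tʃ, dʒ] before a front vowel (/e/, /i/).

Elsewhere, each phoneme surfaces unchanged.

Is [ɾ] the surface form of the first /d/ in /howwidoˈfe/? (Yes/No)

/d/ meets the environment for rule 1 (between a vowel and a following unstressed vowel) → [ɾ].
The actual realization is [ɾ], which matches [ɾ].

Yes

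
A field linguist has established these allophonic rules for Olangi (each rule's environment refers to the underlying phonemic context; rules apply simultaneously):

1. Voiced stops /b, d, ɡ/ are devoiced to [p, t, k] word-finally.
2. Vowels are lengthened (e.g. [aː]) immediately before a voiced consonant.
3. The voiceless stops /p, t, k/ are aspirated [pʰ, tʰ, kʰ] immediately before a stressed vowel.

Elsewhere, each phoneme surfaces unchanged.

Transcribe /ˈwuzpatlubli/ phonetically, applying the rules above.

/w/ — not in any rule's target class → [w].
/u/ meets the environment for rule 2 (before a voiced consonant) → [uː].
/z/ (between /u/ and /p/) is unaffected → [z].
/p/ (between /z/ and /a/) fails the environment for rule 3, so it stays [p].
/a/ (between /p/ and /t/) fails the environment for rule 2, so it stays [a].
/t/ (between /a/ and /l/): rule 3 targets it, but not immediately before a stressed vowel → unchanged [t].
/l/ (between /t/ and /u/): no rule targets it → [l].
Rule 2 applies to /u/ (between /l/ and /b/: before a voiced consonant) → [uː].
/b/ (between /u/ and /l/) is in the target of rule 1 but the environment (word-finally) is not met → [b].
/l/ stays [l].
/i/ (word-final) is in the target of rule 2 but the environment (before a voiced consonant) is not met → [i].

[ˈwuːzpatluːbli]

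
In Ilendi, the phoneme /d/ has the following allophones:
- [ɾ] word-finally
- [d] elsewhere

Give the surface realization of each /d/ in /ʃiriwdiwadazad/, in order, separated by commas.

Occurrence 1 (position 6): no conditioning environment matches → elsewhere allophone [d].
Occurrence 2 (position 10): no conditioning environment matches → elsewhere allophone [d].
Occurrence 3 (position 14): word-finally → [ɾ].

[d], [d], [ɾ]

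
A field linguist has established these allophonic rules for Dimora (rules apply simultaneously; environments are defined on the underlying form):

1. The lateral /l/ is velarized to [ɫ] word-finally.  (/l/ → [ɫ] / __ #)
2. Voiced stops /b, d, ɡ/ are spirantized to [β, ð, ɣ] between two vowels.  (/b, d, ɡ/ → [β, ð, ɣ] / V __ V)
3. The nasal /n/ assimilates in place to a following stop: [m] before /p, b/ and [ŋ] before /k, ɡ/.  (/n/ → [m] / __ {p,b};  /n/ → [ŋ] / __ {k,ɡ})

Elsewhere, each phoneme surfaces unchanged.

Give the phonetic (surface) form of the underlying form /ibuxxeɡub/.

/b/ — between /i/ and /u/, between two vowels — surfaces as [β] (rule 2).
/ɡ/ (between /e/ and /u/) occurs between two vowels → [ɣ] by rule 2.
/b/ (word-final): rule 2 targets it, but not between two vowels → unchanged [b].

[iβuxxeɣub]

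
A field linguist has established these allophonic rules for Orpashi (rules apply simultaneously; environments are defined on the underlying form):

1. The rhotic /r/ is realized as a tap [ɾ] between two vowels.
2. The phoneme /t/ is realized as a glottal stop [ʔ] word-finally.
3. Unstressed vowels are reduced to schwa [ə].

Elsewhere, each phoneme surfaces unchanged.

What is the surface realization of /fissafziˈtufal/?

/f/ (word-initial): no rule targets it → [f].
Rule 3 applies to /i/ (between /f/ and /s/: in an unstressed syllable) → [ə].
/s/ (between /i/ and /s/): no rule targets it → [s].
/s/ — not in any rule's target class → [s].
/a/ — between /s/ and /f/, in an unstressed syllable — surfaces as [ə] (rule 3).
/f/ (between /a/ and /z/): no rule targets it → [f].
/z/ — not in any rule's target class → [z].
/i/ meets the environment for rule 3 (in an unstressed syllable) → [ə].
/t/ (between /i/ and /u/) fails the environment for rule 2, so it stays [t].
/u/ — between /t/ and /f/; rule 3 does not apply here → [u].
/f/ — not in any rule's target class → [f].
Rule 3 applies to /a/ (between /f/ and /l/: in an unstressed syllable) → [ə].
/l/ (word-final): no rule targets it → [l].

[fəssəfzəˈtufəl]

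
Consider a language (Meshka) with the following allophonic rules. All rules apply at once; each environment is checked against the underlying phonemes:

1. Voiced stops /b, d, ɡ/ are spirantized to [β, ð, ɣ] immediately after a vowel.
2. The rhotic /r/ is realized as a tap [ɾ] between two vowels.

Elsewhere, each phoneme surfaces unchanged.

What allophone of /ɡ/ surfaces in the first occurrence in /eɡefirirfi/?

[ɣ]

Rule 1 applies to /ɡ/ (between /e/ and /e/: immediately after a vowel) → [ɣ].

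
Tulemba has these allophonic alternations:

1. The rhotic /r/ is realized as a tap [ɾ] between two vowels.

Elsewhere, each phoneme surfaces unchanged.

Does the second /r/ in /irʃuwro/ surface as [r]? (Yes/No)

/r/ (between /w/ and /o/): rule 1 targets it, but not between two vowels → unchanged [r].
The actual realization is [r], which matches [r].

Yes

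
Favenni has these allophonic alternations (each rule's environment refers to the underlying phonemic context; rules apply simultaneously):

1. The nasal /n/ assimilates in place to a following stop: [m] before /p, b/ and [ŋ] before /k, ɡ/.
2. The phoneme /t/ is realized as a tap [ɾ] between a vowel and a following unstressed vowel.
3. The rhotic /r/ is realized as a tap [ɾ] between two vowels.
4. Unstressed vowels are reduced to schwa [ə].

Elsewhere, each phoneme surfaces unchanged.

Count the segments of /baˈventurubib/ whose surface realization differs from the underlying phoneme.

Segments that undergo a rule: /a/ → [ə] (rule 4); /u/ → [ə] (rule 4); /r/ → [ɾ] (rule 3); /u/ → [ə] (rule 4); /i/ → [ə] (rule 4).
All other segments surface unchanged.

5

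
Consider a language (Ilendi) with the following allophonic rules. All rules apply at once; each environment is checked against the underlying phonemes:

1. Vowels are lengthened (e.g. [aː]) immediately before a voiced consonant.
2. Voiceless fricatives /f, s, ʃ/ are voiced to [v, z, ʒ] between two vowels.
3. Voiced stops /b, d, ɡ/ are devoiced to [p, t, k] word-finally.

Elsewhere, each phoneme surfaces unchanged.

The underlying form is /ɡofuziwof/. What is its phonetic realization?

/ɡ/ — word-initial; rule 3 does not apply here → [ɡ].
/o/ — between /ɡ/ and /f/; rule 1 does not apply here → [o].
/f/ meets the environment for rule 2 (between two vowels) → [v].
Rule 1 applies to /u/ (between /f/ and /z/: before a voiced consonant) → [uː].
/z/ (between /u/ and /i/) is unaffected → [z].
/i/ (between /z/ and /w/): before a voiced consonant, so rule 1 applies → [iː].
/w/ (between /i/ and /o/) is unaffected → [w].
/o/ — between /w/ and /f/; rule 1 does not apply here → [o].
/f/ (word-final) is in the target of rule 2 but the environment (between two vowels) is not met → [f].

[ɡovuːziːwof]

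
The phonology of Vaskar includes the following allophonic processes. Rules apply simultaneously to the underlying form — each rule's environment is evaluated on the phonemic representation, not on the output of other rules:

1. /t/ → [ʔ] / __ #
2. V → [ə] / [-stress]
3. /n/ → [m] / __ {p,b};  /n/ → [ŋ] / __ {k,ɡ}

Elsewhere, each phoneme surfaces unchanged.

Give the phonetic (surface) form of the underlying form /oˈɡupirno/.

/o/ (word-initial): in an unstressed syllable, so rule 2 applies → [ə].
/ɡ/ stays [ɡ].
/u/ (between /ɡ/ and /p/): rule 2 targets it, but not in an unstressed syllable → unchanged [u].
/p/ stays [p].
/i/ (between /p/ and /r/): in an unstressed syllable, so rule 2 applies → [ə].
/r/ (between /i/ and /n/) is unaffected → [r].
/n/ (between /r/ and /o/) fails the environment for rule 3, so it stays [n].
/o/ — word-final, in an unstressed syllable — surfaces as [ə] (rule 2).

[əˈɡupərnə]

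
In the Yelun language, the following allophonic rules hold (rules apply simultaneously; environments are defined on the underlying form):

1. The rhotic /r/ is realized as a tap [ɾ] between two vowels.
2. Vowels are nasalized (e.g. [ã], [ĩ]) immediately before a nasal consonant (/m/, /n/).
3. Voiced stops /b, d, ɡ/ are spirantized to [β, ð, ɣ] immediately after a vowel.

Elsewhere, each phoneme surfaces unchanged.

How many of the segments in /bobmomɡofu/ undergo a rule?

2

Segments that undergo a rule: /b/ → [β] (rule 3); /o/ → [õ] (rule 2).
All other segments surface unchanged.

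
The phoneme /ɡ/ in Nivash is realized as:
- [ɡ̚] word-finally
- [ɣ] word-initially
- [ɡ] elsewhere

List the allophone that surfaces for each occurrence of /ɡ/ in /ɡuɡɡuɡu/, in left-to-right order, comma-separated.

Occurrence 1 (position 1): word-initially → [ɣ].
Occurrence 2 (position 3): no conditioning environment matches → elsewhere allophone [ɡ].
Occurrence 3 (position 4): no conditioning environment matches → elsewhere allophone [ɡ].
Occurrence 4 (position 6): no conditioning environment matches → elsewhere allophone [ɡ].

[ɣ], [ɡ], [ɡ], [ɡ]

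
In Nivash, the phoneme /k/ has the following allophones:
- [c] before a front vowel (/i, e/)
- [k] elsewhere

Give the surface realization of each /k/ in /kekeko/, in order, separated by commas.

Occurrence 1 (position 1): before a front vowel → [c].
Occurrence 2 (position 3): before a front vowel → [c].
Occurrence 3 (position 5): no conditioning environment matches → elsewhere allophone [k].

[c], [c], [k]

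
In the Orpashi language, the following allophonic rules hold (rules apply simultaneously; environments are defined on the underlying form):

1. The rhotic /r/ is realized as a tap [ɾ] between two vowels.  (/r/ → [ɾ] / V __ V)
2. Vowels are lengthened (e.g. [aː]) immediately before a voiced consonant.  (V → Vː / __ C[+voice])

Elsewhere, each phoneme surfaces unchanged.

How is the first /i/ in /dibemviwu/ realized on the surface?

[iː]

/i/ (between /d/ and /b/): before a voiced consonant, so rule 2 applies → [iː].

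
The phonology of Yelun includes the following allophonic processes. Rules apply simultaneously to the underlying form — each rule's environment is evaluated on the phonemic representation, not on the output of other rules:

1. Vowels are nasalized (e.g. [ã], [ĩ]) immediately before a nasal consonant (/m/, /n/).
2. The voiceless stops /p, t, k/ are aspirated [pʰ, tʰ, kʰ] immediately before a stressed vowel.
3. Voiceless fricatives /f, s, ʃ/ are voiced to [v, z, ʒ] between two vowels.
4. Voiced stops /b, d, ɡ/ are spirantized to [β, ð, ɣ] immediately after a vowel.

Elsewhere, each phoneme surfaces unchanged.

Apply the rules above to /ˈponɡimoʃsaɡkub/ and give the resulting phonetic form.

/p/ meets the environment for rule 2 (immediately before a stressed vowel) → [pʰ].
Rule 1 applies to /o/ (between /p/ and /n/: before a nasal consonant) → [õ].
/n/ (between /o/ and /ɡ/) is unaffected → [n].
/ɡ/ — between /n/ and /i/; rule 4 does not apply here → [ɡ].
/i/ meets the environment for rule 1 (before a nasal consonant) → [ĩ].
/m/ stays [m].
/o/ (between /m/ and /ʃ/) fails the environment for rule 1, so it stays [o].
/ʃ/ (between /o/ and /s/) fails the environment for rule 3, so it stays [ʃ].
/s/ (between /ʃ/ and /a/) fails the environment for rule 3, so it stays [s].
/a/ (between /s/ and /ɡ/): rule 1 targets it, but not before a nasal consonant → unchanged [a].
/ɡ/ meets the environment for rule 4 (immediately after a vowel) → [ɣ].
/k/ (between /ɡ/ and /u/) is in the target of rule 2 but the environment (immediately before a stressed vowel) is not met → [k].
/u/ (between /k/ and /b/) fails the environment for rule 1, so it stays [u].
/b/ (word-final): immediately after a vowel, so rule 4 applies → [β].

[ˈpʰõnɡĩmoʃsaɣkuβ]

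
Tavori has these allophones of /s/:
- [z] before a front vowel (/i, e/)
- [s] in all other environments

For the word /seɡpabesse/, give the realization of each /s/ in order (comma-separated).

[z], [s], [z]

Occurrence 1 (position 1): before a front vowel (/i, e/) → [z].
Occurrence 2 (position 8): no conditioning environment matches → elsewhere allophone [s].
Occurrence 3 (position 9): before a front vowel (/i, e/) → [z].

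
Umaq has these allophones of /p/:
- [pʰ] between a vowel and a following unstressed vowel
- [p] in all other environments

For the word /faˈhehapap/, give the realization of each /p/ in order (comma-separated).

[pʰ], [p]

Occurrence 1 (position 7): between a vowel and a following unstressed vowel → [pʰ].
Occurrence 2 (position 9): no conditioning environment matches → elsewhere allophone [p].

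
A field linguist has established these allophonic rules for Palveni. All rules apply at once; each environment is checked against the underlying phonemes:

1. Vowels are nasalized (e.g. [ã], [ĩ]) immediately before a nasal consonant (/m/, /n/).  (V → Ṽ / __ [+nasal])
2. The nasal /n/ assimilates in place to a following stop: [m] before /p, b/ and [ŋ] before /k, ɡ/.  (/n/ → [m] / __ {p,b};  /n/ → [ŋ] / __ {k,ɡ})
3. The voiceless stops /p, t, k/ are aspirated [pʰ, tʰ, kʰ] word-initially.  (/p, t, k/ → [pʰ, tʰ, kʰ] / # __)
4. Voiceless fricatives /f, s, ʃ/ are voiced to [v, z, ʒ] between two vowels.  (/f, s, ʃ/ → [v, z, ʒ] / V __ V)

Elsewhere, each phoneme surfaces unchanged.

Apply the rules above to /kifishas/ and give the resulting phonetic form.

/k/ — word-initial, word-initially — surfaces as [kʰ] (rule 3).
/i/ — between /k/ and /f/; rule 1 does not apply here → [i].
/f/ (between /i/ and /i/): between two vowels, so rule 4 applies → [v].
/i/ (between /f/ and /s/) is in the target of rule 1 but the environment (before a nasal consonant) is not met → [i].
/s/ — between /i/ and /h/; rule 4 does not apply here → [s].
/h/ (between /s/ and /a/): no rule targets it → [h].
/a/ — between /h/ and /s/; rule 1 does not apply here → [a].
/s/ — word-final; rule 4 does not apply here → [s].

[kʰivishas]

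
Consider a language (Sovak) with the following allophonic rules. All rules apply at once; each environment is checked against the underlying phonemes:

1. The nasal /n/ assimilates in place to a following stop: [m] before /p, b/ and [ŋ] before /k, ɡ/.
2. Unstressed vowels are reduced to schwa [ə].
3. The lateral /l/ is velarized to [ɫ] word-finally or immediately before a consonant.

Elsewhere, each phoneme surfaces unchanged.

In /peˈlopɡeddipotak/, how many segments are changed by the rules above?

5

Segments that undergo a rule: /e/ → [ə] (rule 2); /e/ → [ə] (rule 2); /i/ → [ə] (rule 2); /o/ → [ə] (rule 2); /a/ → [ə] (rule 2).
All other segments surface unchanged.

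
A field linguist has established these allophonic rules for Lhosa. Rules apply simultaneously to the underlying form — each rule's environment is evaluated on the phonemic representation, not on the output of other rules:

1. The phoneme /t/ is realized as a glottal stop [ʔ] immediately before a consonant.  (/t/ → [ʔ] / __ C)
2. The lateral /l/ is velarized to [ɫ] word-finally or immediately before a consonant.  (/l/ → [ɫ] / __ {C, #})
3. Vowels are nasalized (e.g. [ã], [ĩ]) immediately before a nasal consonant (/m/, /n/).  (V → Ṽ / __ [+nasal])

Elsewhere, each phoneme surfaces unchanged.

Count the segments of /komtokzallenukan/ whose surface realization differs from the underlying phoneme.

4

Segments that undergo a rule: /o/ → [õ] (rule 3); /l/ → [ɫ] (rule 2); /e/ → [ẽ] (rule 3); /a/ → [ã] (rule 3).
All other segments surface unchanged.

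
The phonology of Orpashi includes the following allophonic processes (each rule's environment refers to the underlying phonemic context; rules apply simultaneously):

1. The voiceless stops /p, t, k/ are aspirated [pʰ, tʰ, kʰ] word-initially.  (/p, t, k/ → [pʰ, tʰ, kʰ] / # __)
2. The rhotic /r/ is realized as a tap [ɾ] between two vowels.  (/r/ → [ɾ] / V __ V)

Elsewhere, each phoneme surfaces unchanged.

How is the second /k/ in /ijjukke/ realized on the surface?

[k]

/k/ (between /k/ and /e/): rule 1 targets it, but not word-initially → unchanged [k].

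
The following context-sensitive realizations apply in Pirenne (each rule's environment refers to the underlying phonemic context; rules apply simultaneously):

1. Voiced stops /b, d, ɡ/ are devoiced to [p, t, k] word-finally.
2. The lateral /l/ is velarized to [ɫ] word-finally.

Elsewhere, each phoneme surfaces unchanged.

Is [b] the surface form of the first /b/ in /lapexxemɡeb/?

No

/b/ (word-final): word-finally, so rule 1 applies → [p].
The actual realization is [p], not [b].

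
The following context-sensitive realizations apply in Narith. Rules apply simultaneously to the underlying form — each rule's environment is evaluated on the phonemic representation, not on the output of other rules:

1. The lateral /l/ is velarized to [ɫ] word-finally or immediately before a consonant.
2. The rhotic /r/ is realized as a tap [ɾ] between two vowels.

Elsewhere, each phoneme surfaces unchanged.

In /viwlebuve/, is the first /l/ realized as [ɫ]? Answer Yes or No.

/l/ (between /w/ and /e/) is in the target of rule 1 but the environment (word-finally or immediately before a consonant) is not met → [l].
The actual realization is [l], not [ɫ].

No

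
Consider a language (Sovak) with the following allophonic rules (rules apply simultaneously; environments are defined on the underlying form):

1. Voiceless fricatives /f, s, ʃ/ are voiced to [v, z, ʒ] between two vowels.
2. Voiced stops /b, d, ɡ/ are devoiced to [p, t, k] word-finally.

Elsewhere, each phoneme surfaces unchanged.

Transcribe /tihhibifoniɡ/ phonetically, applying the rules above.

[tihhibivonik]

/t/ — not in any rule's target class → [t].
/i/ — not in any rule's target class → [i].
/h/ (between /i/ and /h/): no rule targets it → [h].
/h/ stays [h].
/i/ (between /h/ and /b/): no rule targets it → [i].
/b/ (between /i/ and /i/): rule 2 targets it, but not word-finally → unchanged [b].
/i/ stays [i].
/f/ (between /i/ and /o/): between two vowels, so rule 1 applies → [v].
/o/ stays [o].
/n/ — not in any rule's target class → [n].
/i/ stays [i].
/ɡ/ — word-final, word-finally — surfaces as [k] (rule 2).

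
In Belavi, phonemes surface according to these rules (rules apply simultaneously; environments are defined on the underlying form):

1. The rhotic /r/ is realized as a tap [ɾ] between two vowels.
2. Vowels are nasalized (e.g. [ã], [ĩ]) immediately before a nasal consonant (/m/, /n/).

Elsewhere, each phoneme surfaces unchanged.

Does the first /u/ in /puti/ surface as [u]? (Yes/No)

Yes

/u/ (between /p/ and /t/) is in the target of rule 2 but the environment (before a nasal consonant) is not met → [u].
The actual realization is [u], which matches [u].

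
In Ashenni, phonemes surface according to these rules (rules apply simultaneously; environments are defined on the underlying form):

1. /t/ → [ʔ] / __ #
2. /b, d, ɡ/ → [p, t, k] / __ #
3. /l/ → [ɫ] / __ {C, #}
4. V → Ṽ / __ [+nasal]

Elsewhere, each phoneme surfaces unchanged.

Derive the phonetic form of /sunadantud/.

[sũnadãntut]

/u/ (between /s/ and /n/) occurs before a nasal consonant → [ũ] by rule 4.
/a/ (between /n/ and /d/) fails the environment for rule 4, so it stays [a].
/d/ (between /a/ and /a/) is in the target of rule 2 but the environment (word-finally) is not met → [d].
/a/ (between /d/ and /n/): before a nasal consonant, so rule 4 applies → [ã].
/t/ (between /n/ and /u/) fails the environment for rule 1, so it stays [t].
/u/ (between /t/ and /d/) is in the target of rule 4 but the environment (before a nasal consonant) is not met → [u].
/d/ (word-final): word-finally, so rule 2 applies → [t].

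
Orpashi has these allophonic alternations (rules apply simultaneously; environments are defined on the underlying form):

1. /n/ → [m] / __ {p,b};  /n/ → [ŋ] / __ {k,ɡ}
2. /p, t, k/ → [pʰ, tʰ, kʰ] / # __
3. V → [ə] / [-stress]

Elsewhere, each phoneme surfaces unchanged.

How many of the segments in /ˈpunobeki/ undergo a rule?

Segments that undergo a rule: /p/ → [pʰ] (rule 2); /o/ → [ə] (rule 3); /e/ → [ə] (rule 3); /i/ → [ə] (rule 3).
All other segments surface unchanged.

4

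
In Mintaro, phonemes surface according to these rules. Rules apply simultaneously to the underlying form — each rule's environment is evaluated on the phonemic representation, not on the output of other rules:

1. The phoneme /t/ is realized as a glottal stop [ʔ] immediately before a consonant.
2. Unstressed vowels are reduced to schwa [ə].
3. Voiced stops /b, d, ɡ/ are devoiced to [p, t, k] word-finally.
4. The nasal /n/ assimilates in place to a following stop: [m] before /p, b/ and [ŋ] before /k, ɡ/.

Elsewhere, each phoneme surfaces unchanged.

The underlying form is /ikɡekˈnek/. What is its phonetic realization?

[əkɡəkˈnek]

/i/ (word-initial) occurs in an unstressed syllable → [ə] by rule 2.
/k/ (between /i/ and /ɡ/) is unaffected → [k].
/ɡ/ (between /k/ and /e/): rule 3 targets it, but not word-finally → unchanged [ɡ].
/e/ — between /ɡ/ and /k/, in an unstressed syllable — surfaces as [ə] (rule 2).
/k/ — not in any rule's target class → [k].
/n/ — between /k/ and /e/; rule 4 does not apply here → [n].
/e/ (between /n/ and /k/): rule 2 targets it, but not in an unstressed syllable → unchanged [e].
/k/ (word-final) is unaffected → [k].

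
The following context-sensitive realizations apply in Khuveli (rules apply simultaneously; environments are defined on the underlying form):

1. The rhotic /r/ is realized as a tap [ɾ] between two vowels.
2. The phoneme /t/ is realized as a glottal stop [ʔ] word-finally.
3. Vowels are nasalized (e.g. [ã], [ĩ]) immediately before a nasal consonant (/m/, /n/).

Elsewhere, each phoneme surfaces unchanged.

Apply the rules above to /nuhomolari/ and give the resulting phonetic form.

/n/ (word-initial): no rule targets it → [n].
/u/ (between /n/ and /h/): rule 3 targets it, but not before a nasal consonant → unchanged [u].
/h/ (between /u/ and /o/): no rule targets it → [h].
/o/ (between /h/ and /m/): before a nasal consonant, so rule 3 applies → [õ].
/m/ — not in any rule's target class → [m].
/o/ (between /m/ and /l/) is in the target of rule 3 but the environment (before a nasal consonant) is not met → [o].
/l/ (between /o/ and /a/) is unaffected → [l].
/a/ (between /l/ and /r/) is in the target of rule 3 but the environment (before a nasal consonant) is not met → [a].
Rule 1 applies to /r/ (between /a/ and /i/: between two vowels) → [ɾ].
/i/ — word-final; rule 3 does not apply here → [i].

[nuhõmolaɾi]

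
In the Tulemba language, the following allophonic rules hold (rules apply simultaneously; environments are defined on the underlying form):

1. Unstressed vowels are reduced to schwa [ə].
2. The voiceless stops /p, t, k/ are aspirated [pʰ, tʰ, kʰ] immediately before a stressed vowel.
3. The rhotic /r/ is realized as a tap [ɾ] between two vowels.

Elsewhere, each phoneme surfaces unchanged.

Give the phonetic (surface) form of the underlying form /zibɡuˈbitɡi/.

/z/ (word-initial) is unaffected → [z].
/i/ meets the environment for rule 1 (in an unstressed syllable) → [ə].
/b/ (between /i/ and /ɡ/) is unaffected → [b].
/ɡ/ (between /b/ and /u/): no rule targets it → [ɡ].
/u/ — between /ɡ/ and /b/, in an unstressed syllable — surfaces as [ə] (rule 1).
/b/ — not in any rule's target class → [b].
/i/ — between /b/ and /t/; rule 1 does not apply here → [i].
/t/ — between /i/ and /ɡ/; rule 2 does not apply here → [t].
/ɡ/ stays [ɡ].
Rule 1 applies to /i/ (word-final: in an unstressed syllable) → [ə].

[zəbɡəˈbitɡə]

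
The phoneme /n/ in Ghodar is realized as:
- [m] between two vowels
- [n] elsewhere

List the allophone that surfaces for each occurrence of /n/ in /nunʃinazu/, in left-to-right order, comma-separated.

Occurrence 1 (position 1): no conditioning environment matches → elsewhere allophone [n].
Occurrence 2 (position 3): no conditioning environment matches → elsewhere allophone [n].
Occurrence 3 (position 6): between two vowels → [m].

[n], [n], [m]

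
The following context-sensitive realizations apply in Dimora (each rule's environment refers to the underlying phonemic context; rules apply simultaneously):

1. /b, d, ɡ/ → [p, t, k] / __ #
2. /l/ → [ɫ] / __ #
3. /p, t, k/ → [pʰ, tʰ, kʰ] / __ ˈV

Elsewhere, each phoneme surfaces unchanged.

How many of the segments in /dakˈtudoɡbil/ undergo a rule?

Segments that undergo a rule: /t/ → [tʰ] (rule 3); /l/ → [ɫ] (rule 2).
All other segments surface unchanged.

2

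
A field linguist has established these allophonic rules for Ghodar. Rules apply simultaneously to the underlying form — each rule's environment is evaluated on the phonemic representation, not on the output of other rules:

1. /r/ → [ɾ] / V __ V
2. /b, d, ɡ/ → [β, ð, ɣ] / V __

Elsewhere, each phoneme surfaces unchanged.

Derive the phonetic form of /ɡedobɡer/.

/ɡ/ (word-initial) fails the environment for rule 2, so it stays [ɡ].
/e/ — not in any rule's target class → [e].
Rule 2 applies to /d/ (between /e/ and /o/: immediately after a vowel) → [ð].
/o/ (between /d/ and /b/) is unaffected → [o].
/b/ meets the environment for rule 2 (immediately after a vowel) → [β].
/ɡ/ — between /b/ and /e/; rule 2 does not apply here → [ɡ].
/e/ — not in any rule's target class → [e].
/r/ (word-final) is in the target of rule 1 but the environment (between two vowels) is not met → [r].

[ɡeðoβɡer]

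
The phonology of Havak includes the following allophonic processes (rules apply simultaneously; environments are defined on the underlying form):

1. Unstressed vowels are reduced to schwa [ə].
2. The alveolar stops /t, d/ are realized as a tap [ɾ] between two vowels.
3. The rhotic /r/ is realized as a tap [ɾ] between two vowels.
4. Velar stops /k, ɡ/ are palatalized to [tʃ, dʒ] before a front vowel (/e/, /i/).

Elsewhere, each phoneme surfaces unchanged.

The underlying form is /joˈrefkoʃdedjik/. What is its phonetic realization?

[jəˈɾefkəʃdədjək]

/o/ meets the environment for rule 1 (in an unstressed syllable) → [ə].
Rule 3 applies to /r/ (between /o/ and /e/: between two vowels) → [ɾ].
/e/ (between /r/ and /f/): rule 1 targets it, but not in an unstressed syllable → unchanged [e].
/k/ (between /f/ and /o/): rule 4 targets it, but not before a front vowel → unchanged [k].
Rule 1 applies to /o/ (between /k/ and /ʃ/: in an unstressed syllable) → [ə].
/d/ — between /ʃ/ and /e/; rule 2 does not apply here → [d].
/e/ (between /d/ and /d/) occurs in an unstressed syllable → [ə] by rule 1.
/d/ (between /e/ and /j/) fails the environment for rule 2, so it stays [d].
/i/ meets the environment for rule 1 (in an unstressed syllable) → [ə].
/k/ (word-final): rule 4 targets it, but not before a front vowel → unchanged [k].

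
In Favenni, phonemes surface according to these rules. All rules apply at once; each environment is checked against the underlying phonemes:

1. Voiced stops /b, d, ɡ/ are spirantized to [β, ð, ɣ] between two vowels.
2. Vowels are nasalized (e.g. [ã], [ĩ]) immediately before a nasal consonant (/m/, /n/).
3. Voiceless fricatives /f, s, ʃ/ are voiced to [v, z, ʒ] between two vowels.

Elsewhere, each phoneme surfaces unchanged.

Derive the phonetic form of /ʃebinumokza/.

/ʃ/ (word-initial): rule 3 targets it, but not between two vowels → unchanged [ʃ].
/e/ (between /ʃ/ and /b/) fails the environment for rule 2, so it stays [e].
/b/ meets the environment for rule 1 (between two vowels) → [β].
/i/ (between /b/ and /n/) occurs before a nasal consonant → [ĩ] by rule 2.
/n/ (between /i/ and /u/): no rule targets it → [n].
/u/ meets the environment for rule 2 (before a nasal consonant) → [ũ].
/m/ stays [m].
/o/ (between /m/ and /k/): rule 2 targets it, but not before a nasal consonant → unchanged [o].
/k/ stays [k].
/z/ stays [z].
/a/ (word-final) fails the environment for rule 2, so it stays [a].

[ʃeβĩnũmokza]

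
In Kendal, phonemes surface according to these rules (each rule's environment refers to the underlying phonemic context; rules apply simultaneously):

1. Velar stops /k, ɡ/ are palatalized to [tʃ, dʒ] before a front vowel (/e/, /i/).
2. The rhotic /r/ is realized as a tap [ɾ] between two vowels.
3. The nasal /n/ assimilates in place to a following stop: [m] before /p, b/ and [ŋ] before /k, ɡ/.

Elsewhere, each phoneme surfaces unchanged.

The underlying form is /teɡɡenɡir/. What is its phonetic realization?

/ɡ/ (between /e/ and /ɡ/) fails the environment for rule 1, so it stays [ɡ].
/ɡ/ (between /ɡ/ and /e/): before a front vowel, so rule 1 applies → [dʒ].
/n/ (between /e/ and /ɡ/) occurs before a labial or velar stop → [ŋ] by rule 3.
/ɡ/ — between /n/ and /i/, before a front vowel — surfaces as [dʒ] (rule 1).
/r/ (word-final) is in the target of rule 2 but the environment (between two vowels) is not met → [r].

[teɡdʒeŋdʒir]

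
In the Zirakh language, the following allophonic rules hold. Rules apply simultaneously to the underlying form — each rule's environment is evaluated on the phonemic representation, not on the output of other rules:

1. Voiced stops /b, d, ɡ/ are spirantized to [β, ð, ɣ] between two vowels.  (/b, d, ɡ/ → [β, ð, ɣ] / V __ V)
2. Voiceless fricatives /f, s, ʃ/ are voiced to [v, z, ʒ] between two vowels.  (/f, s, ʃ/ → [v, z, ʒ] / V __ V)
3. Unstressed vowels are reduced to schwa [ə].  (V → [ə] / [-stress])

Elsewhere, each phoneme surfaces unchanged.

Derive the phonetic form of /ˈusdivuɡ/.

[ˈusdəvəɡ]

/u/ — word-initial; rule 3 does not apply here → [u].
/s/ (between /u/ and /d/): rule 2 targets it, but not between two vowels → unchanged [s].
/d/ — between /s/ and /i/; rule 1 does not apply here → [d].
Rule 3 applies to /i/ (between /d/ and /v/: in an unstressed syllable) → [ə].
/v/ stays [v].
/u/ meets the environment for rule 3 (in an unstressed syllable) → [ə].
/ɡ/ (word-final): rule 1 targets it, but not between two vowels → unchanged [ɡ].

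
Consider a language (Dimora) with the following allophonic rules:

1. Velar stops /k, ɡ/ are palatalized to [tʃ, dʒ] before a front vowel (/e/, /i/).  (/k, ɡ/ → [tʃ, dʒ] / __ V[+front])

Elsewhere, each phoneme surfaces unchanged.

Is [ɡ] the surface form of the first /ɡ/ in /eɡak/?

/ɡ/ (between /e/ and /a/): rule 1 targets it, but not before a front vowel → unchanged [ɡ].
The actual realization is [ɡ], which matches [ɡ].

Yes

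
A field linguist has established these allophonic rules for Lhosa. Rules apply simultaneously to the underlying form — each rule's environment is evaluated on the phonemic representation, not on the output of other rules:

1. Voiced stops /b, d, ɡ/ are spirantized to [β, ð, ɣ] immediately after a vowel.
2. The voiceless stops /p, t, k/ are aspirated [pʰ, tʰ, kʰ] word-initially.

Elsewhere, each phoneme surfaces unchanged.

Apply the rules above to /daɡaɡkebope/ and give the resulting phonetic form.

[daɣaɣkeβope]

/d/ (word-initial) fails the environment for rule 1, so it stays [d].
/a/ (between /d/ and /ɡ/) is unaffected → [a].
/ɡ/ — between /a/ and /a/, immediately after a vowel — surfaces as [ɣ] (rule 1).
/a/ (between /ɡ/ and /ɡ/): no rule targets it → [a].
/ɡ/ — between /a/ and /k/, immediately after a vowel — surfaces as [ɣ] (rule 1).
/k/ (between /ɡ/ and /e/) is in the target of rule 2 but the environment (word-initially) is not met → [k].
/e/ (between /k/ and /b/) is unaffected → [e].
Rule 1 applies to /b/ (between /e/ and /o/: immediately after a vowel) → [β].
/o/ (between /b/ and /p/): no rule targets it → [o].
/p/ — between /o/ and /e/; rule 2 does not apply here → [p].
/e/ (word-final): no rule targets it → [e].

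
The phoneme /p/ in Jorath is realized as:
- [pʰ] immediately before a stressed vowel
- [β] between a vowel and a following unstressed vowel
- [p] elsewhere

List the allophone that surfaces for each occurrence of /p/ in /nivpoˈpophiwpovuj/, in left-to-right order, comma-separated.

[p], [pʰ], [p], [p]

Occurrence 1 (position 4): no conditioning environment matches → elsewhere allophone [p].
Occurrence 2 (position 6): immediately before a stressed vowel → [pʰ].
Occurrence 3 (position 8): no conditioning environment matches → elsewhere allophone [p].
Occurrence 4 (position 12): no conditioning environment matches → elsewhere allophone [p].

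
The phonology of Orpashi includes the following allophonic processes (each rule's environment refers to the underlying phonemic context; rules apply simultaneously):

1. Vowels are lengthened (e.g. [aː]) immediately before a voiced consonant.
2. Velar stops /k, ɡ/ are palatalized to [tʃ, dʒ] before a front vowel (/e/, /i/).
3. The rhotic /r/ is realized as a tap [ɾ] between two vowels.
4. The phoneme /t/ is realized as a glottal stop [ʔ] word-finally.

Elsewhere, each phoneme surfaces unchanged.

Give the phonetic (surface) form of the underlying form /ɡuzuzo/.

/ɡ/ — word-initial; rule 2 does not apply here → [ɡ].
/u/ meets the environment for rule 1 (before a voiced consonant) → [uː].
/z/ — not in any rule's target class → [z].
/u/ — between /z/ and /z/, before a voiced consonant — surfaces as [uː] (rule 1).
/z/ stays [z].
/o/ — word-final; rule 1 does not apply here → [o].

[ɡuːzuːzo]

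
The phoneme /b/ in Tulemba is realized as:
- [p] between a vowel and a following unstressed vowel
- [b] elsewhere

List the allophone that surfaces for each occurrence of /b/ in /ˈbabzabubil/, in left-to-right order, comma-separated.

[b], [b], [p], [p]

Occurrence 1 (position 1): no conditioning environment matches → elsewhere allophone [b].
Occurrence 2 (position 3): no conditioning environment matches → elsewhere allophone [b].
Occurrence 3 (position 6): between a vowel and a following unstressed vowel → [p].
Occurrence 4 (position 8): between a vowel and a following unstressed vowel → [p].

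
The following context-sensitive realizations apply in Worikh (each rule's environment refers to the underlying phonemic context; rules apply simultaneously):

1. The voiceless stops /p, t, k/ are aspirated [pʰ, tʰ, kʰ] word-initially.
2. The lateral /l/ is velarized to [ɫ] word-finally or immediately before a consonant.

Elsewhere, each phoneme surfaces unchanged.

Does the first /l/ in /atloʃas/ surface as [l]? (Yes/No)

/l/ (between /t/ and /o/): rule 2 targets it, but not word-finally or immediately before a consonant → unchanged [l].
The actual realization is [l], which matches [l].

Yes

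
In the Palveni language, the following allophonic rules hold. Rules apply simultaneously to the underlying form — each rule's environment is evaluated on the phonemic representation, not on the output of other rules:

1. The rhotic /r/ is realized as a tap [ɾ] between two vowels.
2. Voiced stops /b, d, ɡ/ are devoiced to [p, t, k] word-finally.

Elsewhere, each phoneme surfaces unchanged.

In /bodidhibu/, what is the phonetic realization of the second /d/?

[d]

/d/ (between /i/ and /h/) fails the environment for rule 2, so it stays [d].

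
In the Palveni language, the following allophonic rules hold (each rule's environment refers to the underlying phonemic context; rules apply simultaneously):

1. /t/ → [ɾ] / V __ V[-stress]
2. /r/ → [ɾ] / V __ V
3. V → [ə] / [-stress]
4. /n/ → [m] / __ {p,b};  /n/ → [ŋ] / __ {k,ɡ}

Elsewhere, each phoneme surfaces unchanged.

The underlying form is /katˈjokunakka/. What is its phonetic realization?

[kətˈjokənəkkə]

/a/ — between /k/ and /t/, in an unstressed syllable — surfaces as [ə] (rule 3).
/t/ — between /a/ and /j/; rule 1 does not apply here → [t].
/o/ (between /j/ and /k/) fails the environment for rule 3, so it stays [o].
/u/ (between /k/ and /n/): in an unstressed syllable, so rule 3 applies → [ə].
/n/ (between /u/ and /a/) is in the target of rule 4 but the environment (before a labial or velar stop) is not met → [n].
/a/ — between /n/ and /k/, in an unstressed syllable — surfaces as [ə] (rule 3).
/a/ meets the environment for rule 3 (in an unstressed syllable) → [ə].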